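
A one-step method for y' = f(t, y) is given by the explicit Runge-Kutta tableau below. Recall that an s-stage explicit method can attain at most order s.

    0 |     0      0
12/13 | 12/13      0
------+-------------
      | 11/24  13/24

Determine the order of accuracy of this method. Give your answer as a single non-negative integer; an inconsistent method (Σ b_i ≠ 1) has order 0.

b = (11/24, 13/24)
c = (0, 12/13)
Σ b_i: 11/24·1 + 13/24·1 = 1 ✓
b·c: 13/24·12/13 = 1/2 ✓; 2 stages ⇒ order 2.

2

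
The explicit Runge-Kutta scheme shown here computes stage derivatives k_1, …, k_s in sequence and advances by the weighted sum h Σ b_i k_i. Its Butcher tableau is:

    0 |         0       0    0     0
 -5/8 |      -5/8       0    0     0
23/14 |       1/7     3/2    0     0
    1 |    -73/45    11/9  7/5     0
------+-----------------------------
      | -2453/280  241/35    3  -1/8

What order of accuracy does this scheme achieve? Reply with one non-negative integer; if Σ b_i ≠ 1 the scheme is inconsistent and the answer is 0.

b = (-2453/280, 241/35, 3, -1/8)
c = (0, -5/8, 23/14, 1)
Ac = (0, 0, -15/16, 553/360)
Σ b_i: (-2453/280)·1 + 241/35·1 + 3·1 + (-1/8)·1 = 1 ✓
b·c: 241/35·(-5/8) + 3·23/14 + (-1/8)·1 = 1/2 ✓
b·c²: 241/35·25/64 + 3·529/196 + (-1/8)·1 = 33435/3136 ≠ 1/3 ⇒ order 2.
b·Ac: 3·(-15/16) + (-1/8)·553/360 = -8653/2880 ≠ 1/6

2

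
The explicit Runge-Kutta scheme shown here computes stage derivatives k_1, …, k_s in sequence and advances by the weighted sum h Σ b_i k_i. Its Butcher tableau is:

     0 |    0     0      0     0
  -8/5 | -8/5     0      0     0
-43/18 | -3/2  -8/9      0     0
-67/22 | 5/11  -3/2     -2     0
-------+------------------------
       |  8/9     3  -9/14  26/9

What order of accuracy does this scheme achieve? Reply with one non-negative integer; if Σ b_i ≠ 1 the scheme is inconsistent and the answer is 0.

0

b = (8/9, 3, -9/14, 26/9)
c = (0, -8/5, -43/18, -67/22)
Ac = (0, 0, 64/45, 323/45)
Σ b_i: 8/9·1 + 3·1 + (-9/14)·1 + 26/9·1 = 773/126 ≠ 1 ⇒ order 0.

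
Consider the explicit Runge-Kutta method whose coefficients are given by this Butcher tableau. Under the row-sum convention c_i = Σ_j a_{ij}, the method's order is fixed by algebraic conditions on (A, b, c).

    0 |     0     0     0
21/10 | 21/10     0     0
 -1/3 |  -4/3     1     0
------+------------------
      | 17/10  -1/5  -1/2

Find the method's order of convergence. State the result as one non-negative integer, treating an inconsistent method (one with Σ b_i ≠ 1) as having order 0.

b = (17/10, -1/5, -1/2)
c = (0, 21/10, -1/3)
Ac = (0, 0, 21/10)
Σ b_i: 17/10·1 + (-1/5)·1 + (-1/2)·1 = 1 ✓
b·c: (-1/5)·21/10 + (-1/2)·(-1/3) = -19/75 ≠ 1/2 ⇒ order 1.

1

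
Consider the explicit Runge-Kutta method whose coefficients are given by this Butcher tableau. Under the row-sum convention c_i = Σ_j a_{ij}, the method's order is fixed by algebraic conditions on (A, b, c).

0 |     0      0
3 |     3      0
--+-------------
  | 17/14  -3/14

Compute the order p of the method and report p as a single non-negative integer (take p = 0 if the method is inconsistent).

1

b = (17/14, -3/14)
c = (0, 3)
Σ b_i: 17/14·1 + (-3/14)·1 = 1 ✓
b·c: (-3/14)·3 = -9/14 ≠ 1/2 ⇒ order 1.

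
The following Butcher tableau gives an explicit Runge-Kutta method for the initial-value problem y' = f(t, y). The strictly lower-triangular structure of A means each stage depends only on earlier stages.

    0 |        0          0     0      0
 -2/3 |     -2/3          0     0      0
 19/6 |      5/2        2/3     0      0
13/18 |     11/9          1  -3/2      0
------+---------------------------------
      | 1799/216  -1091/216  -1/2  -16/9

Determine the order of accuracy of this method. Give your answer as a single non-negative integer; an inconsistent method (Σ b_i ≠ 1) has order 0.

b = (1799/216, -1091/216, -1/2, -16/9)
c = (0, -2/3, 19/6, 13/18)
Ac = (0, 0, -4/9, -65/12)
Σ b_i: 1799/216·1 + (-1091/216)·1 + (-1/2)·1 + (-16/9)·1 = 1 ✓
b·c: (-1091/216)·(-2/3) + (-1/2)·19/6 + (-16/9)·13/18 = 1/2 ✓
b·c²: (-1091/216)·4/9 + (-1/2)·361/36 + (-16/9)·169/324 = -47741/5832 ≠ 1/3 ⇒ order 2.
b·Ac: (-1/2)·(-4/9) + (-16/9)·(-65/12) = 266/27 ≠ 1/6

2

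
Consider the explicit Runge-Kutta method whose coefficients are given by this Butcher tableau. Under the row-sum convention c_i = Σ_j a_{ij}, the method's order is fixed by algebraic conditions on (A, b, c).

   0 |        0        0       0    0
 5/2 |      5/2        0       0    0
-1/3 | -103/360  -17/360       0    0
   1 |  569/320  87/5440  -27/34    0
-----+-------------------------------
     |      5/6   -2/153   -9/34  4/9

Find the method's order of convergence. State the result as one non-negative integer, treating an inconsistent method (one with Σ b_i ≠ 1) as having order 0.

4

b = (5/6, -2/153, -9/34, 4/9)
c = (0, 5/2, -1/3, 1)
Ac = (0, 0, -17/144, 39/128)
Σ b_i: 5/6·1 + (-2/153)·1 + (-9/34)·1 + 4/9·1 = 1 ✓
b·c: (-2/153)·5/2 + (-9/34)·(-1/3) + 4/9·1 = 1/2 ✓
b·c²: (-2/153)·25/4 + (-9/34)·1/9 + 4/9·1 = 1/3 ✓
b·Ac: (-9/34)·(-17/144) + 4/9·39/128 = 1/6 ✓
b·c³: (-2/153)·125/8 + (-9/34)·(-1/27) + 4/9·1 = 1/4 ✓
b·(c∘Ac): (-9/34)·17/432 + 4/9·39/128 = 1/8 ✓
b·Ac²: (-9/34)·(-85/288) + 4/9·3/256 = 1/12 ✓
b·A²c: 4/9·3/32 = 1/24 ✓; 4 stages ⇒ order 4.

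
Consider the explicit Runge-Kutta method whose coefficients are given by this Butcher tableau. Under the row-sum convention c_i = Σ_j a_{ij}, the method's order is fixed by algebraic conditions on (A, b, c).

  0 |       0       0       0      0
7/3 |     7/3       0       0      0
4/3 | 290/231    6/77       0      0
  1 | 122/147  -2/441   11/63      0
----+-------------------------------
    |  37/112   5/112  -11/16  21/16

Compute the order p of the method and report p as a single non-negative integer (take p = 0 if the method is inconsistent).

b = (37/112, 5/112, -11/16, 21/16)
c = (0, 7/3, 4/3, 1)
Ac = (0, 0, 2/11, 2/9)
Σ b_i: 37/112·1 + 5/112·1 + (-11/16)·1 + 21/16·1 = 1 ✓
b·c: 5/112·7/3 + (-11/16)·4/3 + 21/16·1 = 1/2 ✓
b·c²: 5/112·49/9 + (-11/16)·16/9 + 21/16·1 = 1/3 ✓
b·Ac: (-11/16)·2/11 + 21/16·2/9 = 1/6 ✓
b·c³: 5/112·343/27 + (-11/16)·64/27 + 21/16·1 = 1/4 ✓
b·(c∘Ac): (-11/16)·8/33 + 21/16·2/9 = 1/8 ✓
b·Ac²: (-11/16)·14/33 + 21/16·2/7 = 1/12 ✓
b·A²c: 21/16·2/63 = 1/24 ✓; 4 stages ⇒ order 4.

4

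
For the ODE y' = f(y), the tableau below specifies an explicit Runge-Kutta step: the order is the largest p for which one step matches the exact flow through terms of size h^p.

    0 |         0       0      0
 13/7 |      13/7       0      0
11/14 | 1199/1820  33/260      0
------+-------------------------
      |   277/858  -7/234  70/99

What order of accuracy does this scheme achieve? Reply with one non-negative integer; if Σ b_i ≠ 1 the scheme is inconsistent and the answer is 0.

3

b = (277/858, -7/234, 70/99)
c = (0, 13/7, 11/14)
Ac = (0, 0, 33/140)
Σ b_i: 277/858·1 + (-7/234)·1 + 70/99·1 = 1 ✓
b·c: (-7/234)·13/7 + 70/99·11/14 = 1/2 ✓
b·c²: (-7/234)·169/49 + 70/99·121/196 = 1/3 ✓
b·Ac: 70/99·33/140 = 1/6 ✓; 3 stages ⇒ order 3.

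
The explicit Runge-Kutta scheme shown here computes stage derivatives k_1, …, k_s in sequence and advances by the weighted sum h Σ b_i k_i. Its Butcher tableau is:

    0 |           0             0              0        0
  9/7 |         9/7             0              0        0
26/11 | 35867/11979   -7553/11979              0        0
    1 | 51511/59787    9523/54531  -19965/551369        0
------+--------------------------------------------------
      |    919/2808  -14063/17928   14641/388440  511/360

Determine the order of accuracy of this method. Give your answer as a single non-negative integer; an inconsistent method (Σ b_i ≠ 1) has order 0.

4

b = (919/2808, -14063/17928, 14641/388440, 511/360)
c = (0, 9/7, 26/11, 1)
Ac = (0, 0, -1079/1331, 71/511)
Σ b_i: 919/2808·1 + (-14063/17928)·1 + 14641/388440·1 + 511/360·1 = 1 ✓
b·c: (-14063/17928)·9/7 + 14641/388440·26/11 + 511/360·1 = 1/2 ✓
b·c²: (-14063/17928)·81/49 + 14641/388440·676/121 + 511/360·1 = 1/3 ✓
b·Ac: 14641/388440·(-1079/1331) + 511/360·71/511 = 1/6 ✓
b·c³: (-14063/17928)·729/343 + 14641/388440·17576/1331 + 511/360·1 = 1/4 ✓
b·(c∘Ac): 14641/388440·(-28054/14641) + 511/360·71/511 = 1/8 ✓
b·Ac²: 14641/388440·(-9711/9317) + 511/360·309/3577 = 1/12 ✓
b·A²c: 511/360·15/511 = 1/24 ✓; 4 stages ⇒ order 4.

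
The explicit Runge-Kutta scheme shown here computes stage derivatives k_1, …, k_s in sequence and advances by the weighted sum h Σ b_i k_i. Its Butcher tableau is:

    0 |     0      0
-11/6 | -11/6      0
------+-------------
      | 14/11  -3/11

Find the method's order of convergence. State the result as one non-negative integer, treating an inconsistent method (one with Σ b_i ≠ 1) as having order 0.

b = (14/11, -3/11)
c = (0, -11/6)
Σ b_i: 14/11·1 + (-3/11)·1 = 1 ✓
b·c: (-3/11)·(-11/6) = 1/2 ✓; 2 stages ⇒ order 2.

2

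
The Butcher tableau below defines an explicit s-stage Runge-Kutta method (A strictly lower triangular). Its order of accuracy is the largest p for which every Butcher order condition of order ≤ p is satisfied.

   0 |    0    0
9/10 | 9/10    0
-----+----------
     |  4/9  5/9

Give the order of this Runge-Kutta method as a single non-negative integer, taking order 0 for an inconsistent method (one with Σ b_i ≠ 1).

b = (4/9, 5/9)
c = (0, 9/10)
Σ b_i: 4/9·1 + 5/9·1 = 1 ✓
b·c: 5/9·9/10 = 1/2 ✓; 2 stages ⇒ order 2.

2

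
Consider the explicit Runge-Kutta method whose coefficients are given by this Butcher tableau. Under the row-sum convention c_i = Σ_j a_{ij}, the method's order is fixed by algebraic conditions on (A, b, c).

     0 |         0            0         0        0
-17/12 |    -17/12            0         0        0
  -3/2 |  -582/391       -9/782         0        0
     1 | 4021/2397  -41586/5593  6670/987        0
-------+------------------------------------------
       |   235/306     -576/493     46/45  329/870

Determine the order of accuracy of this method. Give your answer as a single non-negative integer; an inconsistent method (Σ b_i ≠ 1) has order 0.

b = (235/306, -576/493, 46/45, 329/870)
c = (0, -17/12, -3/2, 1)
Ac = (0, 0, 3/184, 261/658)
Σ b_i: 235/306·1 + (-576/493)·1 + 46/45·1 + 329/870·1 = 1 ✓
b·c: (-576/493)·(-17/12) + 46/45·(-3/2) + 329/870·1 = 1/2 ✓
b·c²: (-576/493)·289/144 + 46/45·9/4 + 329/870·1 = 1/3 ✓
b·Ac: 46/45·3/184 + 329/870·261/658 = 1/6 ✓
b·c³: (-576/493)·(-4913/1728) + 46/45·(-27/8) + 329/870·1 = 1/4 ✓
b·(c∘Ac): 46/45·(-9/368) + 329/870·261/658 = 1/8 ✓
b·Ac²: 46/45·(-17/736) + 329/870·319/1128 = 1/12 ✓
b·A²c: 329/870·145/1316 = 1/24 ✓; 4 stages ⇒ order 4.

4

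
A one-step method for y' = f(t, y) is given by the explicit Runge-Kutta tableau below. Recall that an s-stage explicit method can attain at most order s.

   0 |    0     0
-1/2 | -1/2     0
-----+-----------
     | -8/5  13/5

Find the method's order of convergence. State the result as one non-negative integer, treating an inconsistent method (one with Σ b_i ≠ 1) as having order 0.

b = (-8/5, 13/5)
c = (0, -1/2)
Σ b_i: (-8/5)·1 + 13/5·1 = 1 ✓
b·c: 13/5·(-1/2) = -13/10 ≠ 1/2 ⇒ order 1.

1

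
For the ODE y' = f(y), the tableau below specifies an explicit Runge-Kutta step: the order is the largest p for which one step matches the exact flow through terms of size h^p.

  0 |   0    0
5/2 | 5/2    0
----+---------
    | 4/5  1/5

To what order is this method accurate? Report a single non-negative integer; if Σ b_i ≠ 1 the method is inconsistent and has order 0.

2

b = (4/5, 1/5)
c = (0, 5/2)
Σ b_i: 4/5·1 + 1/5·1 = 1 ✓
b·c: 1/5·5/2 = 1/2 ✓; 2 stages ⇒ order 2.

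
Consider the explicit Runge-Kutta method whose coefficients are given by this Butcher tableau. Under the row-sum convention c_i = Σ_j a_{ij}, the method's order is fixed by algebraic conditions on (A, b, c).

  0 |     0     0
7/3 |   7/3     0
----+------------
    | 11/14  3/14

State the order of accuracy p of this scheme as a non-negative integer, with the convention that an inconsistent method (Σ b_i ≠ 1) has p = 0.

b = (11/14, 3/14)
c = (0, 7/3)
Σ b_i: 11/14·1 + 3/14·1 = 1 ✓
b·c: 3/14·7/3 = 1/2 ✓; 2 stages ⇒ order 2.

2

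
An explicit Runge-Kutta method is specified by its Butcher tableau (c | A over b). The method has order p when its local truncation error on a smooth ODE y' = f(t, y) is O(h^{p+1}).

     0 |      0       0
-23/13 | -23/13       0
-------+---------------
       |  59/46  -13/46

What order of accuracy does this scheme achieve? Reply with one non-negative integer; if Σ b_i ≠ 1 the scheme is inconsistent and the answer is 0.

2

b = (59/46, -13/46)
c = (0, -23/13)
Σ b_i: 59/46·1 + (-13/46)·1 = 1 ✓
b·c: (-13/46)·(-23/13) = 1/2 ✓; 2 stages ⇒ order 2.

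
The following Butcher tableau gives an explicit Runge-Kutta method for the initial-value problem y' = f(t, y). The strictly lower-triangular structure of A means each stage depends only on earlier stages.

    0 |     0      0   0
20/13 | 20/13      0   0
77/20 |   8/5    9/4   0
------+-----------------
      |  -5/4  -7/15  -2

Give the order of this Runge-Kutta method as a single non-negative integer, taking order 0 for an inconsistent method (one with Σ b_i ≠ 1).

b = (-5/4, -7/15, -2)
c = (0, 20/13, 77/20)
Ac = (0, 0, 45/13)
Σ b_i: (-5/4)·1 + (-7/15)·1 + (-2)·1 = -223/60 ≠ 1 ⇒ order 0.

0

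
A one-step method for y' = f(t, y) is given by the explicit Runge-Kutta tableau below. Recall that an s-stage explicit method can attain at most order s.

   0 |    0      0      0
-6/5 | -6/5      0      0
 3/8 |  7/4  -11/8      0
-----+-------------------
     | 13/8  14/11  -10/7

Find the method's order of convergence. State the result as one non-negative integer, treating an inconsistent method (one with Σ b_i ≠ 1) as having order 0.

0

b = (13/8, 14/11, -10/7)
c = (0, -6/5, 3/8)
Ac = (0, 0, 33/20)
Σ b_i: 13/8·1 + 14/11·1 + (-10/7)·1 = 905/616 ≠ 1 ⇒ order 0.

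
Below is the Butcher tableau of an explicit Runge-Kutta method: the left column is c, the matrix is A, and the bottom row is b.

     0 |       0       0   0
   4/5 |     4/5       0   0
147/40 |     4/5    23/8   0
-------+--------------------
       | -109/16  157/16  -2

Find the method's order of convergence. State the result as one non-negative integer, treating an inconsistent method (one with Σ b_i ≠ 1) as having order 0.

b = (-109/16, 157/16, -2)
c = (0, 4/5, 147/40)
Ac = (0, 0, 23/10)
Σ b_i: (-109/16)·1 + 157/16·1 + (-2)·1 = 1 ✓
b·c: 157/16·4/5 + (-2)·147/40 = 1/2 ✓
b·c²: 157/16·16/25 + (-2)·21609/1600 = -3317/160 ≠ 1/3 ⇒ order 2.
b·Ac: (-2)·23/10 = -23/5 ≠ 1/6

2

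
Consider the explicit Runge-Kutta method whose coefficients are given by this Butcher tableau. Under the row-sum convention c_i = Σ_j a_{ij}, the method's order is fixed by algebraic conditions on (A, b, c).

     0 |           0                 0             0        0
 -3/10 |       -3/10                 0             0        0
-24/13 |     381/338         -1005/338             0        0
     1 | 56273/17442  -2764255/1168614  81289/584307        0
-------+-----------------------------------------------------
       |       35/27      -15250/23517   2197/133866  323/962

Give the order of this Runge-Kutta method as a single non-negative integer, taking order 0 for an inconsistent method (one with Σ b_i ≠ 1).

4

b = (35/27, -15250/23517, 2197/133866, 323/962)
c = (0, -3/10, -24/13, 1)
Ac = (0, 0, 603/676, 585/1292)
Σ b_i: 35/27·1 + (-15250/23517)·1 + 2197/133866·1 + 323/962·1 = 1 ✓
b·c: (-15250/23517)·(-3/10) + 2197/133866·(-24/13) + 323/962·1 = 1/2 ✓
b·c²: (-15250/23517)·9/100 + 2197/133866·576/169 + 323/962·1 = 1/3 ✓
b·Ac: 2197/133866·603/676 + 323/962·585/1292 = 1/6 ✓
b·c³: (-15250/23517)·(-27/1000) + 2197/133866·(-13824/2197) + 323/962·1 = 1/4 ✓
b·(c∘Ac): 2197/133866·(-3618/2197) + 323/962·585/1292 = 1/8 ✓
b·Ac²: 2197/133866·(-1809/6760) + 323/962·533/2040 = 1/12 ✓
b·A²c: 323/962·481/3876 = 1/24 ✓; 4 stages ⇒ order 4.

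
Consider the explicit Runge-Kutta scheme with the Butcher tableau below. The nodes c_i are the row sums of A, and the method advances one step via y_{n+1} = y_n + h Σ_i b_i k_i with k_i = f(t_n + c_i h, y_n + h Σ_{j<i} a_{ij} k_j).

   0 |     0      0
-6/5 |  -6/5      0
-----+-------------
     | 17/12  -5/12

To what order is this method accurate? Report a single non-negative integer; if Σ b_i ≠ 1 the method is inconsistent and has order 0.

2

b = (17/12, -5/12)
c = (0, -6/5)
Σ b_i: 17/12·1 + (-5/12)·1 = 1 ✓
b·c: (-5/12)·(-6/5) = 1/2 ✓; 2 stages ⇒ order 2.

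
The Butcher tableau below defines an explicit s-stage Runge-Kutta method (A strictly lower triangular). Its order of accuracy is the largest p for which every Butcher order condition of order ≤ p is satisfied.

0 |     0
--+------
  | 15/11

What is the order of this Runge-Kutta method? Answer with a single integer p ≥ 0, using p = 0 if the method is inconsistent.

0

b = (15/11)
c = (0)
Σ b_i: 15/11·1 = 15/11 ≠ 1 ⇒ order 0.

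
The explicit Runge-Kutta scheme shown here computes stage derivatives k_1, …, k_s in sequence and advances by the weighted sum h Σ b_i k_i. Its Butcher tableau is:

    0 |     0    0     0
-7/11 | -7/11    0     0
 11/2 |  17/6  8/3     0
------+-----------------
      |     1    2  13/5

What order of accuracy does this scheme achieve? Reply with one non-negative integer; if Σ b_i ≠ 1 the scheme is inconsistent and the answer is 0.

0

b = (1, 2, 13/5)
c = (0, -7/11, 11/2)
Ac = (0, 0, -56/33)
Σ b_i: 1·1 + 2·1 + 13/5·1 = 28/5 ≠ 1 ⇒ order 0.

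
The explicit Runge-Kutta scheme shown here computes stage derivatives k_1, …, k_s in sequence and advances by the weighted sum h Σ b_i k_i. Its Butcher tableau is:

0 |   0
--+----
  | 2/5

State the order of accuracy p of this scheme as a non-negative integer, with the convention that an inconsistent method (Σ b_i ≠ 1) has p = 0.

0

b = (2/5)
c = (0)
Σ b_i: 2/5·1 = 2/5 ≠ 1 ⇒ order 0.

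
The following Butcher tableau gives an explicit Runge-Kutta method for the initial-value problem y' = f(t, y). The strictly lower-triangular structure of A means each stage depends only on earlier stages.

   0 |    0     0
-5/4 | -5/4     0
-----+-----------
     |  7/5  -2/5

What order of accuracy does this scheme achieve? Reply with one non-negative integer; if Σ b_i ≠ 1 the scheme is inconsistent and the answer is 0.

2

b = (7/5, -2/5)
c = (0, -5/4)
Σ b_i: 7/5·1 + (-2/5)·1 = 1 ✓
b·c: (-2/5)·(-5/4) = 1/2 ✓; 2 stages ⇒ order 2.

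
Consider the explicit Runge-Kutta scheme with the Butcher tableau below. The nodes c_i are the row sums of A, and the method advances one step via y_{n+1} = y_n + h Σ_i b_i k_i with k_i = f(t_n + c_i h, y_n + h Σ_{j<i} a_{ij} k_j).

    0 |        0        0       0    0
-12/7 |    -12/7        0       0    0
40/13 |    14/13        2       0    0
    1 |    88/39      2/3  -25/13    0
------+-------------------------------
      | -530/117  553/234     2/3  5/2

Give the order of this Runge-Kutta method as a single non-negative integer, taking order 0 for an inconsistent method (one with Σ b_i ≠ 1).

b = (-530/117, 553/234, 2/3, 5/2)
c = (0, -12/7, 40/13, 1)
Ac = (0, 0, -24/7, -8352/1183)
Σ b_i: (-530/117)·1 + 553/234·1 + 2/3·1 + 5/2·1 = 1 ✓
b·c: 553/234·(-12/7) + 2/3·40/13 + 5/2·1 = 1/2 ✓
b·c²: 553/234·144/49 + 2/3·1600/169 + 5/2·1 = 111841/7098 ≠ 1/3 ⇒ order 2.
b·Ac: 2/3·(-24/7) + 5/2·(-8352/1183) = -23584/1183 ≠ 1/6

2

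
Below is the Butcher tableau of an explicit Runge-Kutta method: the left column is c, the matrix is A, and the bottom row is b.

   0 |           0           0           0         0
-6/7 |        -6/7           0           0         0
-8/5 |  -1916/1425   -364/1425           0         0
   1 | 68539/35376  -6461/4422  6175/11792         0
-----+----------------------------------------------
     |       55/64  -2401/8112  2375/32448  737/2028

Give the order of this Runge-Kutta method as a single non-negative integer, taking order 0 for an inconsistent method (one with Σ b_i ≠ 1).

b = (55/64, -2401/8112, 2375/32448, 737/2028)
c = (0, -6/7, -8/5, 1)
Ac = (0, 0, 104/475, 611/1474)
Σ b_i: 55/64·1 + (-2401/8112)·1 + 2375/32448·1 + 737/2028·1 = 1 ✓
b·c: (-2401/8112)·(-6/7) + 2375/32448·(-8/5) + 737/2028·1 = 1/2 ✓
b·c²: (-2401/8112)·36/49 + 2375/32448·64/25 + 737/2028·1 = 1/3 ✓
b·Ac: 2375/32448·104/475 + 737/2028·611/1474 = 1/6 ✓
b·c³: (-2401/8112)·(-216/343) + 2375/32448·(-512/125) + 737/2028·1 = 1/4 ✓
b·(c∘Ac): 2375/32448·(-832/2375) + 737/2028·611/1474 = 1/8 ✓
b·Ac²: 2375/32448·(-624/3325) + 737/2028·1378/5159 = 1/12 ✓
b·A²c: 737/2028·169/1474 = 1/24 ✓; 4 stages ⇒ order 4.

4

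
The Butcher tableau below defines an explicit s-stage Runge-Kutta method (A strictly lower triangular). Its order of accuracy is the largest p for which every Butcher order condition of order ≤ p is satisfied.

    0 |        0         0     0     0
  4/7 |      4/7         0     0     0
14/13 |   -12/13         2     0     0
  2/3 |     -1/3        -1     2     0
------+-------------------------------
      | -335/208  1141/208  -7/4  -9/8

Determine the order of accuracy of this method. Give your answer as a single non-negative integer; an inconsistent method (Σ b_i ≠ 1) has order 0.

2

b = (-335/208, 1141/208, -7/4, -9/8)
c = (0, 4/7, 14/13, 2/3)
Ac = (0, 0, 8/7, 144/91)
Σ b_i: (-335/208)·1 + 1141/208·1 + (-7/4)·1 + (-9/8)·1 = 1 ✓
b·c: 1141/208·4/7 + (-7/4)·14/13 + (-9/8)·2/3 = 1/2 ✓
b·c²: 1141/208·16/49 + (-7/4)·196/169 + (-9/8)·4/9 = -1747/2366 ≠ 1/3 ⇒ order 2.
b·Ac: (-7/4)·8/7 + (-9/8)·144/91 = -344/91 ≠ 1/6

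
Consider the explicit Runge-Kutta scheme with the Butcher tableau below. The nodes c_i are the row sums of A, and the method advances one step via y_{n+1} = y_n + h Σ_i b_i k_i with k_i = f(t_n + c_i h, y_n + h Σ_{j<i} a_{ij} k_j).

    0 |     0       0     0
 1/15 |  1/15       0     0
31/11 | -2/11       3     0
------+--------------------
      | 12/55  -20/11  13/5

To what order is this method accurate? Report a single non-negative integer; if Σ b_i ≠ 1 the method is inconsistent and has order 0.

b = (12/55, -20/11, 13/5)
c = (0, 1/15, 31/11)
Ac = (0, 0, 1/5)
Σ b_i: 12/55·1 + (-20/11)·1 + 13/5·1 = 1 ✓
b·c: (-20/11)·1/15 + 13/5·31/11 = 1189/165 ≠ 1/2 ⇒ order 1.

1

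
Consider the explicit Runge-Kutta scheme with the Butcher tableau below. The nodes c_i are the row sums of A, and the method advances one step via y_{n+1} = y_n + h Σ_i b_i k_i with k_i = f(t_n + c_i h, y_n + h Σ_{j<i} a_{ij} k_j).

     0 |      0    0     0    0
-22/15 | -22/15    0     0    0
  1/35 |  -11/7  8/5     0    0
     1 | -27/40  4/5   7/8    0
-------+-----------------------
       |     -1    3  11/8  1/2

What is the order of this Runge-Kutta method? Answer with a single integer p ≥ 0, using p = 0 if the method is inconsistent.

0

b = (-1, 3, 11/8, 1/2)
c = (0, -22/15, 1/35, 1)
Ac = (0, 0, -176/75, -689/600)
Σ b_i: (-1)·1 + 3·1 + 11/8·1 + 1/2·1 = 31/8 ≠ 1 ⇒ order 0.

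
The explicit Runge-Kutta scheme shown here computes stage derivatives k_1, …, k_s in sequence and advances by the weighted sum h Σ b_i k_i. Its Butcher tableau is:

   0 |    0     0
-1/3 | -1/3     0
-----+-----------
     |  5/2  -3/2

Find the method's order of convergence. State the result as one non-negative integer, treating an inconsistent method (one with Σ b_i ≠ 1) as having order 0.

2

b = (5/2, -3/2)
c = (0, -1/3)
Σ b_i: 5/2·1 + (-3/2)·1 = 1 ✓
b·c: (-3/2)·(-1/3) = 1/2 ✓; 2 stages ⇒ order 2.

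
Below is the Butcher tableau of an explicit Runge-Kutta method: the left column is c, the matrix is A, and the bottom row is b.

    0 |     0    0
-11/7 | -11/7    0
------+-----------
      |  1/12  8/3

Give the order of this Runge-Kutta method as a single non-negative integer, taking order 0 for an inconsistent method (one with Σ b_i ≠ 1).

b = (1/12, 8/3)
c = (0, -11/7)
Σ b_i: 1/12·1 + 8/3·1 = 11/4 ≠ 1 ⇒ order 0.

0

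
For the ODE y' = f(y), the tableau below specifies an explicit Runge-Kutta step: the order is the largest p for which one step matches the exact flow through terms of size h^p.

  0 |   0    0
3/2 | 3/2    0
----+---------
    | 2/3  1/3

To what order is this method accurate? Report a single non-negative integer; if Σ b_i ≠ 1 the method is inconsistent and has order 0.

b = (2/3, 1/3)
c = (0, 3/2)
Σ b_i: 2/3·1 + 1/3·1 = 1 ✓
b·c: 1/3·3/2 = 1/2 ✓; 2 stages ⇒ order 2.

2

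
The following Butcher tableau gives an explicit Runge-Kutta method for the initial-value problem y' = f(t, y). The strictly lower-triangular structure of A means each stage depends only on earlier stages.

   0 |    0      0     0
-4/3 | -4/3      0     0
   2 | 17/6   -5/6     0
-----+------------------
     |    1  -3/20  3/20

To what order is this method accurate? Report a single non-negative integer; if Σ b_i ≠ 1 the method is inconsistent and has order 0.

b = (1, -3/20, 3/20)
c = (0, -4/3, 2)
Ac = (0, 0, 10/9)
Σ b_i: 1·1 + (-3/20)·1 + 3/20·1 = 1 ✓
b·c: (-3/20)·(-4/3) + 3/20·2 = 1/2 ✓
b·c²: (-3/20)·16/9 + 3/20·4 = 1/3 ✓
b·Ac: 3/20·10/9 = 1/6 ✓; 3 stages ⇒ order 3.

3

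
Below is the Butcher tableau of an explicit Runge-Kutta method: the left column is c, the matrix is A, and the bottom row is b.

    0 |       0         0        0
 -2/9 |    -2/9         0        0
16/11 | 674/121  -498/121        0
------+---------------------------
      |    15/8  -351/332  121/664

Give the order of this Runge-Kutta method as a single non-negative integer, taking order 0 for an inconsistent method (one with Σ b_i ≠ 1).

3

b = (15/8, -351/332, 121/664)
c = (0, -2/9, 16/11)
Ac = (0, 0, 332/363)
Σ b_i: 15/8·1 + (-351/332)·1 + 121/664·1 = 1 ✓
b·c: (-351/332)·(-2/9) + 121/664·16/11 = 1/2 ✓
b·c²: (-351/332)·4/81 + 121/664·256/121 = 1/3 ✓
b·Ac: 121/664·332/363 = 1/6 ✓; 3 stages ⇒ order 3.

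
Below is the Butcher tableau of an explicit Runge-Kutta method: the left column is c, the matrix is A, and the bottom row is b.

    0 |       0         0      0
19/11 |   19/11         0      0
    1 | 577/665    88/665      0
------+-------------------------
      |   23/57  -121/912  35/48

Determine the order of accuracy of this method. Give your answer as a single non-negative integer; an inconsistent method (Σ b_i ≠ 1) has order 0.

b = (23/57, -121/912, 35/48)
c = (0, 19/11, 1)
Ac = (0, 0, 8/35)
Σ b_i: 23/57·1 + (-121/912)·1 + 35/48·1 = 1 ✓
b·c: (-121/912)·19/11 + 35/48·1 = 1/2 ✓
b·c²: (-121/912)·361/121 + 35/48·1 = 1/3 ✓
b·Ac: 35/48·8/35 = 1/6 ✓; 3 stages ⇒ order 3.

3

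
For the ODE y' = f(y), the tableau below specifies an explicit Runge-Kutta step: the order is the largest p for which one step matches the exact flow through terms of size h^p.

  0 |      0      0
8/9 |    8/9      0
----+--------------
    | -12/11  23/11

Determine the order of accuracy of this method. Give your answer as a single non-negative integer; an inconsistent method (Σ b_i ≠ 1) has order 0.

b = (-12/11, 23/11)
c = (0, 8/9)
Σ b_i: (-12/11)·1 + 23/11·1 = 1 ✓
b·c: 23/11·8/9 = 184/99 ≠ 1/2 ⇒ order 1.

1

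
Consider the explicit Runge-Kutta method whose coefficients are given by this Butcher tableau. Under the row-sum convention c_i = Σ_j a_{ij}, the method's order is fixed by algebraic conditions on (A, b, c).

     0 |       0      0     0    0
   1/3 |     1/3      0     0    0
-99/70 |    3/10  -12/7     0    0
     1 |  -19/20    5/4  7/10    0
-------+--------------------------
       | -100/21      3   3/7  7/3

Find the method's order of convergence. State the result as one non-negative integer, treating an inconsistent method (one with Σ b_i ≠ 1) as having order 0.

b = (-100/21, 3, 3/7, 7/3)
c = (0, 1/3, -99/70, 1)
Ac = (0, 0, -4/7, -43/75)
Σ b_i: (-100/21)·1 + 3·1 + 3/7·1 + 7/3·1 = 1 ✓
b·c: 3·1/3 + 3/7·(-99/70) + 7/3·1 = 4009/1470 ≠ 1/2 ⇒ order 1.

1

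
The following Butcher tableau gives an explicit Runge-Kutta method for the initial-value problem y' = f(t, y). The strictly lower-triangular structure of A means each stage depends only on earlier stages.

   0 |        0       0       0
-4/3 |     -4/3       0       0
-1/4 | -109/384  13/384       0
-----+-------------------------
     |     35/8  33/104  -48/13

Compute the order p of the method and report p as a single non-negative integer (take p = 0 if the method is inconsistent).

b = (35/8, 33/104, -48/13)
c = (0, -4/3, -1/4)
Ac = (0, 0, -13/288)
Σ b_i: 35/8·1 + 33/104·1 + (-48/13)·1 = 1 ✓
b·c: 33/104·(-4/3) + (-48/13)·(-1/4) = 1/2 ✓
b·c²: 33/104·16/9 + (-48/13)·1/16 = 1/3 ✓
b·Ac: (-48/13)·(-13/288) = 1/6 ✓; 3 stages ⇒ order 3.

3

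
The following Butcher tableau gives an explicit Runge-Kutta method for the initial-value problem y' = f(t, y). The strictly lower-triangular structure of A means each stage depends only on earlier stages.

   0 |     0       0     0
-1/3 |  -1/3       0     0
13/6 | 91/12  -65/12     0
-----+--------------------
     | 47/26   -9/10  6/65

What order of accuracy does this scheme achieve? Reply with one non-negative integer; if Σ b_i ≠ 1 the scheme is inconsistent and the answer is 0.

b = (47/26, -9/10, 6/65)
c = (0, -1/3, 13/6)
Ac = (0, 0, 65/36)
Σ b_i: 47/26·1 + (-9/10)·1 + 6/65·1 = 1 ✓
b·c: (-9/10)·(-1/3) + 6/65·13/6 = 1/2 ✓
b·c²: (-9/10)·1/9 + 6/65·169/36 = 1/3 ✓
b·Ac: 6/65·65/36 = 1/6 ✓; 3 stages ⇒ order 3.

3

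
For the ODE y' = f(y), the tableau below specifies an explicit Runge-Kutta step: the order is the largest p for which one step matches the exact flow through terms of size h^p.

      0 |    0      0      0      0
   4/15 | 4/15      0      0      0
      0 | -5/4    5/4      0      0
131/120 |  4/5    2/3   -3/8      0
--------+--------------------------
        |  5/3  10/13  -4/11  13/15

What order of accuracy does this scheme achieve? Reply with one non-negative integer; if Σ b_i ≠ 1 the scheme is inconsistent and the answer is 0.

b = (5/3, 10/13, -4/11, 13/15)
c = (0, 4/15, 0, 131/120)
Ac = (0, 0, 1/3, 8/45)
Σ b_i: 5/3·1 + 10/13·1 + (-4/11)·1 + 13/15·1 = 6304/2145 ≠ 1 ⇒ order 0.

0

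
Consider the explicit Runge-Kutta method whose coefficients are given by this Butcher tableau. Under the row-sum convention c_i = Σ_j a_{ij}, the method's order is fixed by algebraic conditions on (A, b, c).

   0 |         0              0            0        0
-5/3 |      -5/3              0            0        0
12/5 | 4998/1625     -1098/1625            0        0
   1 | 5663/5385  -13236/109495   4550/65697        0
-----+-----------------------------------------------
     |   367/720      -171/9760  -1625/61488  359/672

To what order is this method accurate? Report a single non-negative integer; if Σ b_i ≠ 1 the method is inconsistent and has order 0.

4

b = (367/720, -171/9760, -1625/61488, 359/672)
c = (0, -5/3, 12/5, 1)
Ac = (0, 0, 366/325, 132/359)
Σ b_i: 367/720·1 + (-171/9760)·1 + (-1625/61488)·1 + 359/672·1 = 1 ✓
b·c: (-171/9760)·(-5/3) + (-1625/61488)·12/5 + 359/672·1 = 1/2 ✓
b·c²: (-171/9760)·25/9 + (-1625/61488)·144/25 + 359/672·1 = 1/3 ✓
b·Ac: (-1625/61488)·366/325 + 359/672·132/359 = 1/6 ✓
b·c³: (-171/9760)·(-125/27) + (-1625/61488)·1728/125 + 359/672·1 = 1/4 ✓
b·(c∘Ac): (-1625/61488)·4392/1625 + 359/672·132/359 = 1/8 ✓
b·Ac²: (-1625/61488)·(-122/65) + 359/672·68/1077 = 1/12 ✓
b·A²c: 359/672·28/359 = 1/24 ✓; 4 stages ⇒ order 4.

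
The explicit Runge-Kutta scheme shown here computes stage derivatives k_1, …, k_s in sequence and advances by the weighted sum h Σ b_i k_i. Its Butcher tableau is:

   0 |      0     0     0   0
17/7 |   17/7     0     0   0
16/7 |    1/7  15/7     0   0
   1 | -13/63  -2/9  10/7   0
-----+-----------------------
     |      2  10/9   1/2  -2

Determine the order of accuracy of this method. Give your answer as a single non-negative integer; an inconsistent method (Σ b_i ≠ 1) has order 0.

b = (2, 10/9, 1/2, -2)
c = (0, 17/7, 16/7, 1)
Ac = (0, 0, 255/49, 1202/441)
Σ b_i: 2·1 + 10/9·1 + 1/2·1 + (-2)·1 = 29/18 ≠ 1 ⇒ order 0.

0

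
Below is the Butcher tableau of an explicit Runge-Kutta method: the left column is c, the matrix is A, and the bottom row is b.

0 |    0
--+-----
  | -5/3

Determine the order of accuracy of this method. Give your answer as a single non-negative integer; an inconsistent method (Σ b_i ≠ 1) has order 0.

b = (-5/3)
c = (0)
Σ b_i: (-5/3)·1 = -5/3 ≠ 1 ⇒ order 0.

0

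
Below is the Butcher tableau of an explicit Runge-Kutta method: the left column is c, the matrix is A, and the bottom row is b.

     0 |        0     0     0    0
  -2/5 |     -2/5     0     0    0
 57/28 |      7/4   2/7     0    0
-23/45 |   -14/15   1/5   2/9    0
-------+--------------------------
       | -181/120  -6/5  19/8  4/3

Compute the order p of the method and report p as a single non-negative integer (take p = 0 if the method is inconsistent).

b = (-181/120, -6/5, 19/8, 4/3)
c = (0, -2/5, 57/28, -23/45)
Ac = (0, 0, -4/35, 391/1050)
Σ b_i: (-181/120)·1 + (-6/5)·1 + 19/8·1 + 4/3·1 = 1 ✓
b·c: (-6/5)·(-2/5) + 19/8·57/28 + 4/3·(-23/45) = 700561/151200 ≠ 1/2 ⇒ order 1.

1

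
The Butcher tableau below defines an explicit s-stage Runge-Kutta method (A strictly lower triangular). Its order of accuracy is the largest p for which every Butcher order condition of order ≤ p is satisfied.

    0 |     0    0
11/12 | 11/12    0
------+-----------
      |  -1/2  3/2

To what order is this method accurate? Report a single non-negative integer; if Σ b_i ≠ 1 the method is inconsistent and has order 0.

1

b = (-1/2, 3/2)
c = (0, 11/12)
Σ b_i: (-1/2)·1 + 3/2·1 = 1 ✓
b·c: 3/2·11/12 = 11/8 ≠ 1/2 ⇒ order 1.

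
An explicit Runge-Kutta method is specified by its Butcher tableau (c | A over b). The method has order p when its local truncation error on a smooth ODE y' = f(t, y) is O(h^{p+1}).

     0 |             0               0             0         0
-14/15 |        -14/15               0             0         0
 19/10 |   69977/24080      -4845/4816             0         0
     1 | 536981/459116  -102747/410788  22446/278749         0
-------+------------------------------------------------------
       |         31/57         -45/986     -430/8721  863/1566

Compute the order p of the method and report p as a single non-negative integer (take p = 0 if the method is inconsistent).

b = (31/57, -45/986, -430/8721, 863/1566)
c = (0, -14/15, 19/10, 1)
Ac = (0, 0, 323/344, 667/1726)
Σ b_i: 31/57·1 + (-45/986)·1 + (-430/8721)·1 + 863/1566·1 = 1 ✓
b·c: (-45/986)·(-14/15) + (-430/8721)·19/10 + 863/1566·1 = 1/2 ✓
b·c²: (-45/986)·196/225 + (-430/8721)·361/100 + 863/1566·1 = 1/3 ✓
b·Ac: (-430/8721)·323/344 + 863/1566·667/1726 = 1/6 ✓
b·c³: (-45/986)·(-2744/3375) + (-430/8721)·6859/1000 + 863/1566·1 = 1/4 ✓
b·(c∘Ac): (-430/8721)·6137/3440 + 863/1566·667/1726 = 1/8 ✓
b·Ac²: (-430/8721)·(-2261/2580) + 863/1566·377/5178 = 1/12 ✓
b·A²c: 863/1566·261/3452 = 1/24 ✓; 4 stages ⇒ order 4.

4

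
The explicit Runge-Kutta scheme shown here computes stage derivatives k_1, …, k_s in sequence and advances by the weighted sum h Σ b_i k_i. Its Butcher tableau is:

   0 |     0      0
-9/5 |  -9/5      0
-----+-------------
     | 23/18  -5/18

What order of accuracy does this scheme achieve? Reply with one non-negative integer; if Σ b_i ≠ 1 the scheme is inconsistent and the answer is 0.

b = (23/18, -5/18)
c = (0, -9/5)
Σ b_i: 23/18·1 + (-5/18)·1 = 1 ✓
b·c: (-5/18)·(-9/5) = 1/2 ✓; 2 stages ⇒ order 2.

2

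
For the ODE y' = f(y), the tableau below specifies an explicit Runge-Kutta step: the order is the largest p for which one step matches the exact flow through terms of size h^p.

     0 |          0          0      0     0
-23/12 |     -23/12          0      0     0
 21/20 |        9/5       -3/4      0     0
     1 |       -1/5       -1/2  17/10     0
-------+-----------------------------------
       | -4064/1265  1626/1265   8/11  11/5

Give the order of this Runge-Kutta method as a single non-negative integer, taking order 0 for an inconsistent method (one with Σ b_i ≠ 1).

2

b = (-4064/1265, 1626/1265, 8/11, 11/5)
c = (0, -23/12, 21/20, 1)
Ac = (0, 0, 23/16, 823/300)
Σ b_i: (-4064/1265)·1 + 1626/1265·1 + 8/11·1 + 11/5·1 = 1 ✓
b·c: 1626/1265·(-23/12) + 8/11·21/20 + 11/5·1 = 1/2 ✓
b·c²: 1626/1265·529/144 + 8/11·441/400 + 11/5·1 = 50977/6600 ≠ 1/3 ⇒ order 2.
b·Ac: 8/11·23/16 + 11/5·823/300 = 116833/16500 ≠ 1/6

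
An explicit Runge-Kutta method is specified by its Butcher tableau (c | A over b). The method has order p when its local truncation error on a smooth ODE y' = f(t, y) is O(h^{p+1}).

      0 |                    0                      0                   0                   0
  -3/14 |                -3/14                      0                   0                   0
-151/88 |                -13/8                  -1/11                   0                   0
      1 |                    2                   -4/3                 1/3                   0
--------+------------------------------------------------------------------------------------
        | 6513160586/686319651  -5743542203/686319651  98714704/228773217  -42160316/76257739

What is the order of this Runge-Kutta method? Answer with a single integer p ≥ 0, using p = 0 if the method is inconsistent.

b = (6513160586/686319651, -5743542203/686319651, 98714704/228773217, -42160316/76257739)
c = (0, -3/14, -151/88, 1)
Ac = (0, 0, 3/154, -529/1848)
Σ b_i: 6513160586/686319651·1 + (-5743542203/686319651)·1 + 98714704/228773217·1 + (-42160316/76257739)·1 = 1 ✓
b·c: (-5743542203/686319651)·(-3/14) + 98714704/228773217·(-151/88) + (-42160316/76257739)·1 = 1/2 ✓
b·c²: (-5743542203/686319651)·9/196 + 98714704/228773217·22801/7744 + (-42160316/76257739)·1 = 1/3 ✓
b·Ac: 98714704/228773217·3/154 + (-42160316/76257739)·(-529/1848) = 1/6 ✓
b·c³: (-5743542203/686319651)·(-27/2744) + 98714704/228773217·(-3442951/681472) + (-42160316/76257739)·1 = -213442893919/80528172384 ≠ 1/4 ⇒ order 3.
b·(c∘Ac): 98714704/228773217·(-453/13552) + (-42160316/76257739)·(-529/1848) = 460685947/3202825038 ≠ 1/8
b·Ac²: 98714704/228773217·(-9/2156) + (-42160316/76257739)·1047553/1138368 = -143901070123/281848603344 ≠ 1/12
b·A²c: (-42160316/76257739)·1/154 = -1916378/533804173 ≠ 1/24

3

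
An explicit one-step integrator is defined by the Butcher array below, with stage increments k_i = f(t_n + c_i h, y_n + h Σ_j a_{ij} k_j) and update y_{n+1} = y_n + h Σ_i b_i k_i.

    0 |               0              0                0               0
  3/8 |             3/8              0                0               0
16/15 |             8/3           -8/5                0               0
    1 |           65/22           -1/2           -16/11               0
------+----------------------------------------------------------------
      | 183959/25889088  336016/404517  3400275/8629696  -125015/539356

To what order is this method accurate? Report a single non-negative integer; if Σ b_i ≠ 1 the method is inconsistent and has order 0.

3

b = (183959/25889088, 336016/404517, 3400275/8629696, -125015/539356)
c = (0, 3/8, 16/15, 1)
Ac = (0, 0, -3/5, -4591/2640)
Σ b_i: 183959/25889088·1 + 336016/404517·1 + 3400275/8629696·1 + (-125015/539356)·1 = 1 ✓
b·c: 336016/404517·3/8 + 3400275/8629696·16/15 + (-125015/539356)·1 = 1/2 ✓
b·c²: 336016/404517·9/64 + 3400275/8629696·256/225 + (-125015/539356)·1 = 1/3 ✓
b·Ac: 3400275/8629696·(-3/5) + (-125015/539356)·(-4591/2640) = 1/6 ✓
b·c³: 336016/404517·27/512 + 3400275/8629696·4096/3375 + (-125015/539356)·1 = 56350181/194168160 ≠ 1/4 ⇒ order 3.
b·(c∘Ac): 3400275/8629696·(-16/25) + (-125015/539356)·(-4591/2640) = 3906815/25889088 ≠ 1/8
b·Ac²: 3400275/8629696·(-9/40) + (-125015/539356)·(-546563/316800) = 30216107/97084080 ≠ 1/12
b·A²c: (-125015/539356)·48/55 = -27276/134839 ≠ 1/24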